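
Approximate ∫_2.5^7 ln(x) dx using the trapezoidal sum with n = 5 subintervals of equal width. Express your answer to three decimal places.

6.813

Δx = (7 − 2.5)/5 = 0.9.
f(2.5) ≈ 0.916, f(3.4) ≈ 1.224, f(4.3) ≈ 1.459, f(5.2) ≈ 1.649, f(6.1) ≈ 1.808, f(7) ≈ 1.946.
T_5 = (Δx/2)·[f(x_0) + 2f(x_1) + ... + 2f(x_{4}) + f(x_5)].
Sum ≈ 6.813.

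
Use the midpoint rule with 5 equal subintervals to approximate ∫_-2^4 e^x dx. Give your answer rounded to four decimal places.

51.3273

Δx = (4 − (-2))/5 = 1.2.
Midpoints: -1.4, -0.2, 1, 2.2, 3.4.
f(-1.4) ≈ 0.2466, f(-0.2) ≈ 0.8187, f(1) ≈ 2.7183, f(2.2) ≈ 9.0250, f(3.4) ≈ 29.9641.
Sum = Δx · [f(-1.4) + f(-0.2) + f(1) + f(2.2) + f(3.4)].
Sum ≈ 51.3273.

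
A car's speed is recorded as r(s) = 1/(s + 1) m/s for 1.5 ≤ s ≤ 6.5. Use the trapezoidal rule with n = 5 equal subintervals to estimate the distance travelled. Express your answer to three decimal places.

1.110

Δs = (6.5 − 1.5)/5 = 1.
r(1.5) = 0.4, r(2.5) = 2/7, r(3.5) = 2/9, r(4.5) = 2/11, r(5.5) = 2/13, r(6.5) = 2/15.
T_5 = (Δs/2)·[r(s_0) + 2r(s_1) + ... + 2r(s_{4}) + r(s_5)].
Sum ≈ 1.110.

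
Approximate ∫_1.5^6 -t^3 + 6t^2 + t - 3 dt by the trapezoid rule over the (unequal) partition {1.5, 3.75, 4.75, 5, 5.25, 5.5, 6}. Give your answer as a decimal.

Subinterval widths: 2.25, 1, 0.25, 0.25, 0.25, 0.5.
f(1.5) = 8.625, f(3.75) = 32.390625, f(4.75) = 29.953125, f(5) = 27, f(5.25) = 22.921875, f(5.5) = 17.625, f(6) = 3.
On each subinterval the trapezoid contributes (Δt_i/2)·[f(t_{i-1}) + f(t_i)].
Sum = 100.8984375.

100.8984375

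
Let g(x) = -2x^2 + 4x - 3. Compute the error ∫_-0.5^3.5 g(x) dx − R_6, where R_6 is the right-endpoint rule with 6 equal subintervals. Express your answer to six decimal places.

3.259259

Exact integral: ∫_-0.5^3.5 g(x) dx ≈ -16.66666667.
R_6 ≈ -19.92592593.
Error ≈ -16.66666667 − (-19.92592593) ≈ 3.259259.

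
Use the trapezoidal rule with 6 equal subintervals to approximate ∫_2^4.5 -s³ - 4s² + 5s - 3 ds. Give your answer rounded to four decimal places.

Δs = (4.5 − 2)/6 = 5/12.
f(2) = -17, f(29/12) = -49061/1728, f(17/6) = -9437/216, f(3.25) = -63.328125, f(11/3) = -2369/27, f(49/12) = -202801/1728, f(4.5) = -152.625.
T_6 = (Δs/2)·[f(s_0) + 2f(s_1) + ... + 2f(s_{5}) + f(s_6)].
Sum ≈ -177.2186.

-177.2186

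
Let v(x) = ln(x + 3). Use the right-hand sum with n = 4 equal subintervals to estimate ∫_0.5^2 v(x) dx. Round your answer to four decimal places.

Δx = (2 − 0.5)/4 = 0.375.
Right endpoints: 0.875, 1.25, 1.625, 2.
v(0.875) ≈ 1.3545, v(1.25) ≈ 1.4469, v(1.625) ≈ 1.5315, v(2) ≈ 1.6094.
Sum = Δx · [v(0.875) + v(1.25) + v(1.625) + v(2)].
Sum ≈ 2.2284.

2.2284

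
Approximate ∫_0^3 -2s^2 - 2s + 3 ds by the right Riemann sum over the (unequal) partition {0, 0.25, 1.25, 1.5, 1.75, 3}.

-31.0625

Subinterval widths: 0.25, 1, 0.25, 0.25, 1.25.
Right endpoints: 0.25, 1.25, 1.5, 1.75, 3.
f(0.25) = 2.375, f(1.25) = -2.625, f(1.5) = -4.5, f(1.75) = -6.625, f(3) = -21.
Sum = Σ Δs_i · f(s_i).
Sum = -31.0625.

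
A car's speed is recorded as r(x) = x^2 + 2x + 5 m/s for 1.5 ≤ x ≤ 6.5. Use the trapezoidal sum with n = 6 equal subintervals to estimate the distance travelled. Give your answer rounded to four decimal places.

155.9954

Δx = (6.5 − 1.5)/6 = 5/6.
r(1.5) = 10.25, r(7/3) = 136/9, r(19/6) = 769/36, r(4) = 29, r(29/6) = 1369/36, r(17/3) = 436/9, r(6.5) = 60.25.
T_6 = (Δx/2)·[r(x_0) + 2r(x_1) + ... + 2r(x_{5}) + r(x_6)].
Sum ≈ 155.9954.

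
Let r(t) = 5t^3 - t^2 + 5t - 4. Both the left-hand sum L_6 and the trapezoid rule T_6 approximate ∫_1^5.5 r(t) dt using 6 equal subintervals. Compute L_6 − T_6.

L_6 = 855.17578125.
T_6 = 1162.72265625.
L_6 − T_6 = -307.546875.

-307.546875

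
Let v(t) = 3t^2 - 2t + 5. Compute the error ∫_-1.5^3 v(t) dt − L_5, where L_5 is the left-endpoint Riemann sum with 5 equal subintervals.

3.24

Exact integral: ∫_-1.5^3 v(t) dt = 46.125.
L_5 = 42.885.
Error = 46.125 − 42.885 = 3.24.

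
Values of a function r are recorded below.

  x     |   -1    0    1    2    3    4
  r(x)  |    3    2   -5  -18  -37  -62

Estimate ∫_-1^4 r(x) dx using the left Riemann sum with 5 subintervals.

-55

Δx = 1.
Sum = 1·[3 + 2 + (-5) + (-18) + (-37)] = -55.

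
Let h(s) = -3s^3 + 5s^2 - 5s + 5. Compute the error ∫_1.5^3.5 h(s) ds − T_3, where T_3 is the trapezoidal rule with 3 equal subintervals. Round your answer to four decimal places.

Exact integral: ∫_1.5^3.5 h(s) ds ≈ -57.916667.
T_3 ≈ -60.509259.
Error ≈ -57.916667 − (-60.509259) ≈ 2.5926.

2.5926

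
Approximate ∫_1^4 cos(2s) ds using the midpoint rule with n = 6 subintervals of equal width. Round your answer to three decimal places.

Δs = (4 − 1)/6 = 0.5.
Midpoints: 1.25, 1.75, 2.25, 2.75, 3.25, 3.75.
f(1.25) ≈ -0.801, f(1.75) ≈ -0.936, f(2.25) ≈ -0.211, f(2.75) ≈ 0.709, f(3.25) ≈ 0.977, f(3.75) ≈ 0.347.
Sum = Δs · [f(1.25) + f(1.75) + f(2.25) + ...].
Sum ≈ 0.042.

0.042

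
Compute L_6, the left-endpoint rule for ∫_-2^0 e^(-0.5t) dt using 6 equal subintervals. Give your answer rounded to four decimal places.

Δt = (0 − (-2))/6 = 1/3.
Left endpoints: -2, -5/3, -4/3, -1, -2/3, -1/3.
f(-2) ≈ 2.7183, f(-5/3) ≈ 2.3010, f(-4/3) ≈ 1.9477, f(-1) ≈ 1.6487, f(-2/3) ≈ 1.3956, f(-1/3) ≈ 1.1814.
Sum = Δt · [f(-2) + f(-5/3) + f(-4/3) + ...].
Sum ≈ 3.7309.

3.7309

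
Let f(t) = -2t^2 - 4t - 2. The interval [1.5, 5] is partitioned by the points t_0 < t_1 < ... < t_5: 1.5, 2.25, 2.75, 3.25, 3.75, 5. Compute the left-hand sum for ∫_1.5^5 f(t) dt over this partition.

-108.46875

Subinterval widths: 0.75, 0.5, 0.5, 0.5, 1.25.
Left endpoints: 1.5, 2.25, 2.75, 3.25, 3.75.
f(1.5) = -12.5, f(2.25) = -21.125, f(2.75) = -28.125, f(3.25) = -36.125, f(3.75) = -45.125.
Sum = Σ Δt_i · f(t_i).
Sum = -108.46875.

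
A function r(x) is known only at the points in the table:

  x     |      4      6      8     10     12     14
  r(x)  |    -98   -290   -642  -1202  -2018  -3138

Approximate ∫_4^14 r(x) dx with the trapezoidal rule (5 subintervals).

-11540

Δx = 2.
T_5 = (2/2)·[(-98) + 2·(-290) + 2·(-642) + 2·(-1202) + 2·(-2018) + (-3138)] = -11540.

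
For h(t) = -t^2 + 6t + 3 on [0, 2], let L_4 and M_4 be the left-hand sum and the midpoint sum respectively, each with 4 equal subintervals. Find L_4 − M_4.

L_4 = 13.25.
M_4 = 15.375.
L_4 − M_4 = -2.125.

-2.125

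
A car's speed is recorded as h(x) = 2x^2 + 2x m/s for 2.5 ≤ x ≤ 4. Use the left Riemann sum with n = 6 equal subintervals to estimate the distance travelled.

Δx = (4 − 2.5)/6 = 0.25.
Left endpoints: 2.5, 2.75, 3, 3.25, 3.5, 3.75.
h(2.5) = 17.5, h(2.75) = 20.625, h(3) = 24, h(3.25) = 27.625, h(3.5) = 31.5, h(3.75) = 35.625.
Sum = Δx · [h(2.5) + h(2.75) + h(3) + ...].
Sum = 39.21875.

39.21875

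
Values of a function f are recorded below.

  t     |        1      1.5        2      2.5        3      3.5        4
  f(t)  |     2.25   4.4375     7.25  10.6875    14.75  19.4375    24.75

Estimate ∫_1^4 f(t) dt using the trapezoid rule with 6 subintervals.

35.03125

Δt = 0.5.
T_6 = (0.5/2)·[2.25 + 2·4.4375 + 2·7.25 + 2·10.6875 + 2·14.75 + 2·19.4375 + 24.75] = 35.03125.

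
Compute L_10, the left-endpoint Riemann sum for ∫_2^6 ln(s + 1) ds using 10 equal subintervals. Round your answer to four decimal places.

6.1535

Δs = (6 − 2)/10 = 0.4.
Left endpoints: 2, 2.4, 2.8, 3.2, 3.6, 4, 4.4, 4.8, 5.2, 5.6.
f(2) ≈ 1.0986, f(2.4) ≈ 1.2238, f(2.8) ≈ 1.3350, f(3.2) ≈ 1.4351, f(3.6) ≈ 1.5261, f(4) ≈ 1.6094, f(4.4) ≈ 1.6864, f(4.8) ≈ 1.7579, f(5.2) ≈ 1.8245, f(5.6) ≈ 1.8871.
Sum = Δs · [f(2) + f(2.4) + f(2.8) + ...].
Sum ≈ 6.1535.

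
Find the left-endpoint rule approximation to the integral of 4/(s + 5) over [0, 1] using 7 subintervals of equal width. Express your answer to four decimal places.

0.7389

Δs = (1 − 0)/7 = 1/7.
Left endpoints: 0, 1/7, 2/7, 3/7, 4/7, 5/7, 6/7.
f(0) = 0.8, f(1/7) = 7/9, f(2/7) = 28/37, f(3/7) = 14/19, f(4/7) = 28/39, f(5/7) = 0.7, f(6/7) = 28/41.
Sum = Δs · [f(0) + f(1/7) + f(2/7) + ...].
Sum ≈ 0.7389.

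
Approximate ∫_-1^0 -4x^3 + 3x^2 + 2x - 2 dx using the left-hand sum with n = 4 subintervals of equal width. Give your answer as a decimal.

Δx = (0 − (-1))/4 = 0.25.
Left endpoints: -1, -0.75, -0.5, -0.25.
f(-1) = 3, f(-0.75) = -0.125, f(-0.5) = -1.75, f(-0.25) = -2.25.
Sum = Δx · [f(-1) + f(-0.75) + f(-0.5) + f(-0.25)].
Sum = -0.28125.

-0.28125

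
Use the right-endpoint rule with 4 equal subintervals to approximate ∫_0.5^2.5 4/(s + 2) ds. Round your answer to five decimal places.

Δs = (2.5 − 0.5)/4 = 0.5.
Right endpoints: 1, 1.5, 2, 2.5.
f(1) = 4/3, f(1.5) = 8/7, f(2) = 1, f(2.5) = 8/9.
Sum = Δs · [f(1) + f(1.5) + f(2) + f(2.5)].
Sum ≈ 2.18254.

2.18254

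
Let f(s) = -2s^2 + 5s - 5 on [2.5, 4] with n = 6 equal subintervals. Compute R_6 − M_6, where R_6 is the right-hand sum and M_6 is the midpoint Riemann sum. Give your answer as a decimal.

-1.546875

R_6 = -16.90625.
M_6 = -15.359375.
R_6 − M_6 = -1.546875.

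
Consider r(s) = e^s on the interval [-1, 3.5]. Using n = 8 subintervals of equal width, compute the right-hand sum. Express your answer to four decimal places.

Δs = (3.5 − (-1))/8 = 0.5625.
Right endpoints: -0.4375, 0.125, 0.6875, 1.25, 1.8125, 2.375, 2.9375, 3.5.
r(-0.4375) ≈ 0.6456, r(0.125) ≈ 1.1331, r(0.6875) ≈ 1.9887, r(1.25) ≈ 3.4903, r(1.8125) ≈ 6.1257, r(2.375) ≈ 10.7510, r(2.9375) ≈ 18.8686, r(3.5) ≈ 33.1155.
Sum = Δs · [r(-0.4375) + r(0.125) + r(0.6875) + ...].
Sum ≈ 42.8168.

42.8168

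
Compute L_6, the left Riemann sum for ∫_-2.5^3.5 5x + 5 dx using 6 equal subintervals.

30

Δx = (3.5 − (-2.5))/6 = 1.
Left endpoints: -2.5, -1.5, -0.5, 0.5, 1.5, 2.5.
f(-2.5) = -7.5, f(-1.5) = -2.5, f(-0.5) = 2.5, f(0.5) = 7.5, f(1.5) = 12.5, f(2.5) = 17.5.
Sum = Δx · [f(-2.5) + f(-1.5) + f(-0.5) + ...].
Sum = 30.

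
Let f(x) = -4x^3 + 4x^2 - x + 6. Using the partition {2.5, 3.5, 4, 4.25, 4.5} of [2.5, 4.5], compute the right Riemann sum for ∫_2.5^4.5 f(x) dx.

Subinterval widths: 1, 0.5, 0.25, 0.25.
Right endpoints: 3.5, 4, 4.25, 4.5.
f(3.5) = -120, f(4) = -190, f(4.25) = -233.0625, f(4.5) = -282.
Sum = Σ Δx_i · f(x_i).
Sum = -343.765625.

-343.765625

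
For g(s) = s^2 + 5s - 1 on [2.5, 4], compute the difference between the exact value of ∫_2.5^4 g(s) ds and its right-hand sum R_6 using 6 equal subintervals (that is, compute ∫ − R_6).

Exact integral: ∫_2.5^4 g(s) ds = 39.
R_6 = 41.171875.
Error = 39 − 41.171875 = -2.171875.

-2.171875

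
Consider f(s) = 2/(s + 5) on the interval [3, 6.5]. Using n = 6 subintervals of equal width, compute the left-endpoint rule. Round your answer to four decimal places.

Δs = (6.5 − 3)/6 = 7/12.
Left endpoints: 3, 43/12, 25/6, 4.75, 16/3, 71/12.
f(3) = 0.25, f(43/12) = 24/103, f(25/6) = 12/55, f(4.75) = 8/39, f(16/3) = 6/31, f(71/12) = 24/131.
Sum = Δs · [f(3) + f(43/12) + f(25/6) + ...].
Sum ≈ 0.7485.

0.7485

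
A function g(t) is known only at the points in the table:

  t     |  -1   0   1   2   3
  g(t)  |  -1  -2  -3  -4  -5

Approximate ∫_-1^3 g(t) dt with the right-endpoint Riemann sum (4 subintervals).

Δt = 1.
Sum = 1·[(-2) + (-3) + (-4) + (-5)] = -14.

-14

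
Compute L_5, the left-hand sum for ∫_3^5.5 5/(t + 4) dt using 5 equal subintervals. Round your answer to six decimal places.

Δt = (5.5 − 3)/5 = 0.5.
Left endpoints: 3, 3.5, 4, 4.5, 5.
f(3) = 5/7, f(3.5) = 2/3, f(4) = 0.625, f(4.5) = 10/17, f(5) = 5/9.
Sum = Δt · [f(3) + f(3.5) + f(4) + f(4.5) + f(5)].
Sum ≈ 1.574872.

1.574872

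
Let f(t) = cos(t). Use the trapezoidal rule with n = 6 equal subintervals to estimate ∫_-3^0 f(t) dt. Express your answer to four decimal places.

Δt = (0 − (-3))/6 = 0.5.
f(-3) ≈ -0.9900, f(-2.5) ≈ -0.8011, f(-2) ≈ -0.4161, f(-1.5) ≈ 0.0707, f(-1) ≈ 0.5403, f(-0.5) ≈ 0.8776, f(0) ≈ 1.0000.
T_6 = (Δt/2)·[f(t_0) + 2f(t_1) + ... + 2f(t_{5}) + f(t_6)].
Sum ≈ 0.1382.

0.1382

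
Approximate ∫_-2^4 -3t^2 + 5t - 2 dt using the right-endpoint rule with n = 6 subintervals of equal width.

-60

Δt = (4 − (-2))/6 = 1.
Right endpoints: -1, 0, 1, 2, 3, 4.
f(-1) = -10, f(0) = -2, f(1) = 0, f(2) = -4, f(3) = -14, f(4) = -30.
Sum = Δt · [f(-1) + f(0) + f(1) + ...].
Sum = -60.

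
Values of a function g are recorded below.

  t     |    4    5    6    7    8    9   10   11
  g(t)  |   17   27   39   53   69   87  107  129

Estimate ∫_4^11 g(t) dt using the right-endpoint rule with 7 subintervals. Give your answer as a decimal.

Δt = 1.
Sum = 1·[27 + 39 + 53 + 69 + 87 + 107 + 129] = 511.

511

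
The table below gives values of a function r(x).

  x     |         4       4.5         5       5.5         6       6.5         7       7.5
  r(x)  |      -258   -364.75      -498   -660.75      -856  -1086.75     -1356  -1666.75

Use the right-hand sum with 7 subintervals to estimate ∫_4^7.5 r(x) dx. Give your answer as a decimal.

-3244.5

Δx = 0.5.
Sum = 0.5·[(-364.75) + (-498) + (-660.75) + (-856) + (-1086.75) + (-1356) + (-1666.75)] = -3244.5.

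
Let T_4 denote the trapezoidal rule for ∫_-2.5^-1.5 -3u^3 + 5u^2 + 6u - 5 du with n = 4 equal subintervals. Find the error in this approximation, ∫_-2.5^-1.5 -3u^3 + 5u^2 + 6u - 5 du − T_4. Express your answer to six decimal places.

-0.239583

Exact integral: ∫_-2.5^-1.5 f(u) du ≈ 28.91666667.
T_4 = 29.15625.
Error ≈ 28.91666667 − 29.15625 ≈ -0.239583.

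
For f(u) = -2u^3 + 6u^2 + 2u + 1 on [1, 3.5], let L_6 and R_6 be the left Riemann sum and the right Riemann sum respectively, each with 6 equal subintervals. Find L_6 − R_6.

L_6 ≈ 24.7699653.
R_6 ≈ 20.0824653.
L_6 − R_6 = 4.6875.

4.6875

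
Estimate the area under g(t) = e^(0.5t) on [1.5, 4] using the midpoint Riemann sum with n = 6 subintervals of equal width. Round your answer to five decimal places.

10.52507

Δt = (4 − 1.5)/6 = 5/12.
Midpoints: 41/24, 2.125, 61/24, 71/24, 3.375, 91/24.
g(41/24) ≈ 2.34942, g(2.125) ≈ 2.89360, g(61/24) ≈ 3.56382, g(71/24) ≈ 4.38929, g(3.375) ≈ 5.40595, g(91/24) ≈ 6.65809.
Sum = Δt · [g(41/24) + g(2.125) + g(61/24) + ...].
Sum ≈ 10.52507.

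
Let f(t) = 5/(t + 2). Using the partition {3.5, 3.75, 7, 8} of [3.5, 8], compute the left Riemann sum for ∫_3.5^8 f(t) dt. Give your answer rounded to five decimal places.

3.60892

Subinterval widths: 0.25, 3.25, 1.
Left endpoints: 3.5, 3.75, 7.
f(3.5) = 10/11, f(3.75) = 20/23, f(7) = 5/9.
Sum = Σ Δt_i · f(t_i).
Sum ≈ 3.60892.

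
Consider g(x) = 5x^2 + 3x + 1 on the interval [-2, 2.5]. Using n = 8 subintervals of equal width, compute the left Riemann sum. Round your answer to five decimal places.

Δx = (2.5 − (-2))/8 = 0.5625.
Left endpoints: -2, -1.4375, -0.875, -0.3125, 0.25, 0.8125, 1.375, 1.9375.
g(-2) = 15, g(-1.4375) = 7.01953125, g(-0.875) = 2.203125, g(-0.3125) = 0.55078125, g(0.25) = 2.0625, g(0.8125) = 6.73828125, g(1.375) = 14.578125, g(1.9375) = 25.58203125.
Sum = Δx · [g(-2) + g(-1.4375) + g(-0.875) + ...].
Sum ≈ 41.47559.

41.47559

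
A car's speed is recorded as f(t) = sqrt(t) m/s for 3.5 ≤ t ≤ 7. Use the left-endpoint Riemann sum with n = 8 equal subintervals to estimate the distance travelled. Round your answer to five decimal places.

7.81081

Δt = (7 − 3.5)/8 = 0.4375.
Left endpoints: 3.5, 3.9375, 4.375, 4.8125, 5.25, 5.6875, 6.125, 6.5625.
f(3.5) ≈ 1.87083, f(3.9375) ≈ 1.98431, f(4.375) ≈ 2.09165, f(4.8125) ≈ 2.19374, f(5.25) ≈ 2.29129, f(5.6875) ≈ 2.38485, f(6.125) ≈ 2.47487, f(6.5625) ≈ 2.56174.
Sum = Δt · [f(3.5) + f(3.9375) + f(4.375) + ...].
Sum ≈ 7.81081.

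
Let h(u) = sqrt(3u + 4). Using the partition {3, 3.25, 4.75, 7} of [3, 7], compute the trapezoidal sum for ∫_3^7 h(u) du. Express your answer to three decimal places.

17.330

Subinterval widths: 0.25, 1.5, 2.25.
h(3) ≈ 3.606, h(3.25) ≈ 3.708, h(4.75) ≈ 4.272, h(7) ≈ 5.000.
On each subinterval the trapezoid contributes (Δu_i/2)·[h(u_{i-1}) + h(u_i)].
Sum ≈ 17.330.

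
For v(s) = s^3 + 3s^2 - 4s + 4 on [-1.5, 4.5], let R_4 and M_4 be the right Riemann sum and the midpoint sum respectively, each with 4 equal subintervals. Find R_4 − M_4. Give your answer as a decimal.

R_4 = 294.
M_4 = 175.3125.
R_4 − M_4 = 118.6875.

118.6875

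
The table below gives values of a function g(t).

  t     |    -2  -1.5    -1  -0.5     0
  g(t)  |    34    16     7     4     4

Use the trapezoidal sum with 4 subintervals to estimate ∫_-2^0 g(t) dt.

23

Δt = 0.5.
T_4 = (0.5/2)·[34 + 2·16 + 2·7 + 2·4 + 4] = 23.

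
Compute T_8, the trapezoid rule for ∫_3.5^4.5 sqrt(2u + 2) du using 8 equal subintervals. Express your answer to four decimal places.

Δu = (4.5 − 3.5)/8 = 0.125.
f(3.5) ≈ 3.0000, f(3.625) ≈ 3.0414, f(3.75) ≈ 3.0822, f(3.875) ≈ 3.1225, f(4) ≈ 3.1623, f(4.125) ≈ 3.2016, f(4.25) ≈ 3.2404, f(4.375) ≈ 3.2787, f(4.5) ≈ 3.3166.
T_8 = (Δu/2)·[f(u_0) + 2f(u_1) + ... + 2f(u_{7}) + f(u_8)].
Sum ≈ 3.1609.

3.1609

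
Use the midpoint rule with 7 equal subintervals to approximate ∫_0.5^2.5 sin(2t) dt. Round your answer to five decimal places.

0.13008

Δt = (2.5 − 0.5)/7 = 2/7.
Midpoints: 9/14, 13/14, 17/14, 1.5, 25/14, 29/14, 33/14.
f(9/14) ≈ 0.95964, f(13/14) ≈ 0.95928, f(17/14) ≈ 0.65412, f(1.5) ≈ 0.14112, f(25/14) ≈ -0.41672, f(29/14) ≈ -0.84215, f(33/14) ≈ -1.00000.
Sum = Δt · [f(9/14) + f(13/14) + f(17/14) + ...].
Sum ≈ 0.13008.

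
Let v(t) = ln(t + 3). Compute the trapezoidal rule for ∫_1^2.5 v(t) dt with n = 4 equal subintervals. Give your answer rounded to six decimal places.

Δt = (2.5 − 1)/4 = 0.375.
v(1) ≈ 1.386294, v(1.375) ≈ 1.475907, v(1.75) ≈ 1.558145, v(2.125) ≈ 1.634131, v(2.5) ≈ 1.704748.
T_4 = (Δt/2)·[v(t_0) + 2v(t_1) + 2v(t_2) + 2v(t_3) + v(t_4)].
Sum ≈ 2.330139.

2.330139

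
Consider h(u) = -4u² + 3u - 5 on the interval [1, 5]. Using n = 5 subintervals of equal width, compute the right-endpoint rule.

Δu = (5 − 1)/5 = 0.8.
Right endpoints: 1.8, 2.6, 3.4, 4.2, 5.
h(1.8) = -12.56, h(2.6) = -24.24, h(3.4) = -41.04, h(4.2) = -62.96, h(5) = -90.
Sum = Δu · [h(1.8) + h(2.6) + h(3.4) + h(4.2) + h(5)].
Sum = -184.64.

-184.64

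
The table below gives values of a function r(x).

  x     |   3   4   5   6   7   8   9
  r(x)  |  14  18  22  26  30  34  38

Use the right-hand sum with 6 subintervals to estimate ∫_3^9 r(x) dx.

168

Δx = 1.
Sum = 1·[18 + 22 + 26 + 30 + 34 + 38] = 168.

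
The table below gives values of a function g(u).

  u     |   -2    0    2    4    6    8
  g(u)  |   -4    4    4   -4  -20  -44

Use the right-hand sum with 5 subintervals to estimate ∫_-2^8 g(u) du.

Δu = 2.
Sum = 2·[4 + 4 + (-4) + (-20) + (-44)] = -120.

-120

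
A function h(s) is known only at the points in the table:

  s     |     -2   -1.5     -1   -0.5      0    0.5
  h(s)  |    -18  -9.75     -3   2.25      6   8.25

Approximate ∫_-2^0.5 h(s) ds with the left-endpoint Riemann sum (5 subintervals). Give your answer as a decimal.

Δs = 0.5.
Sum = 0.5·[(-18) + (-9.75) + (-3) + 2.25 + 6] = -11.25.

-11.25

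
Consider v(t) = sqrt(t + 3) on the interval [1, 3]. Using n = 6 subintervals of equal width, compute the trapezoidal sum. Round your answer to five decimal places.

4.46420

Δt = (3 − 1)/6 = 1/3.
v(1) ≈ 2.00000, v(4/3) ≈ 2.08167, v(5/3) ≈ 2.16025, v(2) ≈ 2.23607, v(7/3) ≈ 2.30940, v(8/3) ≈ 2.38048, v(3) ≈ 2.44949.
T_6 = (Δt/2)·[v(t_0) + 2v(t_1) + ... + 2v(t_{5}) + v(t_6)].
Sum ≈ 4.46420.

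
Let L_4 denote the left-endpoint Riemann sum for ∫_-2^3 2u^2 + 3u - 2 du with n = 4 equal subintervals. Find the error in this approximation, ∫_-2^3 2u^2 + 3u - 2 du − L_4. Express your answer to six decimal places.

13.020833

Exact integral: ∫_-2^3 f(u) du ≈ 20.83333333.
L_4 = 7.8125.
Error ≈ 20.83333333 − 7.8125 ≈ 13.020833.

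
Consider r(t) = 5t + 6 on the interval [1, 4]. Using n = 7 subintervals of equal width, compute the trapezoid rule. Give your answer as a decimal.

55.5

Δt = (4 − 1)/7 = 3/7.
r(1) = 11, r(10/7) = 92/7, r(13/7) = 107/7, r(16/7) = 122/7, r(19/7) = 137/7, r(22/7) = 152/7, r(25/7) = 167/7, r(4) = 26.
T_7 = (Δt/2)·[r(t_0) + 2r(t_1) + ... + 2r(t_{6}) + r(t_7)].
Sum = 55.5.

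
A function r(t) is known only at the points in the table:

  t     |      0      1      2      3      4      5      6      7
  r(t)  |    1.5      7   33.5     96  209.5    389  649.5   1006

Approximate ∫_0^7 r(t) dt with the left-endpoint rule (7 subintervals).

1386

Δt = 1.
Sum = 1·[1.5 + 7 + 33.5 + 96 + 209.5 + 389 + 649.5] = 1386.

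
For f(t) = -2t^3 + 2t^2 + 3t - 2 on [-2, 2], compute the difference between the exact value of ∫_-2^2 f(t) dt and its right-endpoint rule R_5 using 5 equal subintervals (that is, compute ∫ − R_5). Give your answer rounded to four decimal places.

Exact integral: ∫_-2^2 f(t) dt ≈ 2.666667.
R_5 = -4.48.
Error ≈ 2.666667 − (-4.48) ≈ 7.1467.

7.1467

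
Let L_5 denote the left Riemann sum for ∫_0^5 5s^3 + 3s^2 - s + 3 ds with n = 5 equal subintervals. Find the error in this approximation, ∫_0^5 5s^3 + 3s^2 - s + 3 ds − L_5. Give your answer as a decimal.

Exact integral: ∫_0^5 f(s) ds = 908.75.
L_5 = 595.
Error = 908.75 − 595 = 313.75.

313.75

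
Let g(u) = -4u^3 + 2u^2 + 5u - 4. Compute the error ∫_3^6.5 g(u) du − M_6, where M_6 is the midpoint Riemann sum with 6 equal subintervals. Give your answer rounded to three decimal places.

-5.459

Exact integral: ∫_3^6.5 g(u) du ≈ -1469.85417.
M_6 ≈ -1464.39554.
Error ≈ -1469.85417 − (-1464.39554) ≈ -5.459.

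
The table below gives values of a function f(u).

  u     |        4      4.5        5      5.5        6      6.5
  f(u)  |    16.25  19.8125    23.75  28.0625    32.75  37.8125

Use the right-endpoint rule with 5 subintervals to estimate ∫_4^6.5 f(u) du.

71.09375

Δu = 0.5.
Sum = 0.5·[19.8125 + 23.75 + 28.0625 + 32.75 + 37.8125] = 71.09375.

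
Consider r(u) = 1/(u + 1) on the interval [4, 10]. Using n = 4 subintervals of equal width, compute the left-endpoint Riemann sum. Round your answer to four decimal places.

Δu = (10 − 4)/4 = 1.5.
Left endpoints: 4, 5.5, 7, 8.5.
r(4) = 0.2, r(5.5) = 2/13, r(7) = 0.125, r(8.5) = 2/19.
Sum = Δu · [r(4) + r(5.5) + r(7) + r(8.5)].
Sum ≈ 0.8762.

0.8762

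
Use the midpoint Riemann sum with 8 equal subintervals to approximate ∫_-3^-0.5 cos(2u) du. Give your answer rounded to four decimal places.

-0.5697

Δu = (-0.5 − (-3))/8 = 0.3125.
Midpoints: -2.84375, -2.53125, -2.21875, -1.90625, -1.59375, -1.28125, -0.96875, -0.65625.
f(-2.84375) ≈ 0.8278, f(-2.53125) ≈ 0.3430, f(-2.21875) ≈ -0.2714, f(-1.90625) ≈ -0.7833, f(-1.59375) ≈ -0.9989, f(-1.28125) ≈ -0.8370, f(-0.96875) ≈ -0.3585, f(-0.65625) ≈ 0.2554.
Sum = Δu · [f(-2.84375) + f(-2.53125) + f(-2.21875) + ...].
Sum ≈ -0.5697.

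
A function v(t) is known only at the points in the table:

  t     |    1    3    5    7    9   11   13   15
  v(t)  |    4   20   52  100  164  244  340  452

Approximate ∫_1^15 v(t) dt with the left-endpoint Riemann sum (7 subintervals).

1848

Δt = 2.
Sum = 2·[4 + 20 + 52 + 100 + 164 + 244 + 340] = 1848.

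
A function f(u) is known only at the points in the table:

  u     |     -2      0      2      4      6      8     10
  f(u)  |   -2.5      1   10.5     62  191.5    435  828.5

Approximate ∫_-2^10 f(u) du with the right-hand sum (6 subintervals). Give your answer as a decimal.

Δu = 2.
Sum = 2·[1 + 10.5 + 62 + 191.5 + 435 + 828.5] = 3057.

3057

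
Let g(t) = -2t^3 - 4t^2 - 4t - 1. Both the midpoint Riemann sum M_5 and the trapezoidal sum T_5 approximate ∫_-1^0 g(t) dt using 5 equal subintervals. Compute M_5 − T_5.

M_5 = 0.17.
T_5 = 0.16.
M_5 − T_5 = 0.01.

0.01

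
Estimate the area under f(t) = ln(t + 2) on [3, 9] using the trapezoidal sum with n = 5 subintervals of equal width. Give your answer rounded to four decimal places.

12.3166

Δt = (9 − 3)/5 = 1.2.
f(3) ≈ 1.6094, f(4.2) ≈ 1.8245, f(5.4) ≈ 2.0015, f(6.6) ≈ 2.1518, f(7.8) ≈ 2.2824, f(9) ≈ 2.3979.
T_5 = (Δt/2)·[f(t_0) + 2f(t_1) + ... + 2f(t_{4}) + f(t_5)].
Sum ≈ 12.3166.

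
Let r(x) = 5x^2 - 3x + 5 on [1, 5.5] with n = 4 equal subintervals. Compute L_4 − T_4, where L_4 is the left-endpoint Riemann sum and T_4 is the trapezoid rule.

L_4 = 184.32421875.
T_4 = 258.99609375.
L_4 − T_4 = -74.671875.

-74.671875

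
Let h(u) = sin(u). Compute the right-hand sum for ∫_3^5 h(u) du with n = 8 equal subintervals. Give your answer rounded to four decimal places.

-1.4045

Δu = (5 − 3)/8 = 0.25.
Right endpoints: 3.25, 3.5, 3.75, 4, 4.25, 4.5, 4.75, 5.
h(3.25) ≈ -0.1082, h(3.5) ≈ -0.3508, h(3.75) ≈ -0.5716, h(4) ≈ -0.7568, h(4.25) ≈ -0.8950, h(4.5) ≈ -0.9775, h(4.75) ≈ -0.9993, h(5) ≈ -0.9589.
Sum = Δu · [h(3.25) + h(3.5) + h(3.75) + ...].
Sum ≈ -1.4045.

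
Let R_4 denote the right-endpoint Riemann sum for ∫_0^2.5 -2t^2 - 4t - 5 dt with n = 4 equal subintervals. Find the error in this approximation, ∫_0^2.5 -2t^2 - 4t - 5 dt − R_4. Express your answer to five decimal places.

Exact integral: ∫_0^2.5 f(t) dt ≈ -35.4166667.
R_4 = -42.7734375.
Error ≈ -35.4166667 − (-42.7734375) ≈ 7.35677.

7.35677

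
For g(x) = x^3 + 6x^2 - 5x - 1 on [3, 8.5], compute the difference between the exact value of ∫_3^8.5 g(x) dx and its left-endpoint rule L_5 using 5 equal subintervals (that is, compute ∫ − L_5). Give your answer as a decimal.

Exact integral: ∫_3^8.5 g(x) dx = 2295.390625.
L_5 = 1804.66.
Error = 2295.390625 − 1804.66 = 490.730625.

490.730625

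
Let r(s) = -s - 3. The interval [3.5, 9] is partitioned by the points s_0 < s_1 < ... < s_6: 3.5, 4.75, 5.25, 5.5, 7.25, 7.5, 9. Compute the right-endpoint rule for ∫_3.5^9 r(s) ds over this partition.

Subinterval widths: 1.25, 0.5, 0.25, 1.75, 0.25, 1.5.
Right endpoints: 4.75, 5.25, 5.5, 7.25, 7.5, 9.
r(4.75) = -7.75, r(5.25) = -8.25, r(5.5) = -8.5, r(7.25) = -10.25, r(7.5) = -10.5, r(9) = -12.
Sum = Σ Δs_i · r(s_i).
Sum = -54.5.

-54.5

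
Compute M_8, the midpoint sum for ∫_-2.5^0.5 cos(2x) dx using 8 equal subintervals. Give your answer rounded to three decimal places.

-0.060

Δx = (0.5 − (-2.5))/8 = 0.375.
Midpoints: -2.3125, -1.9375, -1.5625, -1.1875, -0.8125, -0.4375, -0.0625, 0.3125.
f(-2.3125) ≈ -0.087, f(-1.9375) ≈ -0.743, f(-1.5625) ≈ -1.000, f(-1.1875) ≈ -0.720, f(-0.8125) ≈ -0.054, f(-0.4375) ≈ 0.641, f(-0.0625) ≈ 0.992, f(0.3125) ≈ 0.811.
Sum = Δx · [f(-2.3125) + f(-1.9375) + f(-1.5625) + ...].
Sum ≈ -0.060.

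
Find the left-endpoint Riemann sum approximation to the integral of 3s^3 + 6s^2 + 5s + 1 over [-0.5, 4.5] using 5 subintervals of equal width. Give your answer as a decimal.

355.625

Δs = (4.5 − (-0.5))/5 = 1.
Left endpoints: -0.5, 0.5, 1.5, 2.5, 3.5.
f(-0.5) = -0.375, f(0.5) = 5.375, f(1.5) = 32.125, f(2.5) = 97.875, f(3.5) = 220.625.
Sum = Δs · [f(-0.5) + f(0.5) + f(1.5) + f(2.5) + f(3.5)].
Sum = 355.625.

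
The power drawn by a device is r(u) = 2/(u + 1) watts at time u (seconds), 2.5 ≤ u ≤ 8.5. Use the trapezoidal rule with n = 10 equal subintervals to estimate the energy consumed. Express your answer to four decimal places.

2.0013

Δu = (8.5 − 2.5)/10 = 0.6.
r(2.5) = 4/7, r(3.1) = 20/41, r(3.7) = 20/47, r(4.3) = 20/53, r(4.9) = 20/59, r(5.5) = 4/13, r(6.1) = 20/71, r(6.7) = 20/77, r(7.3) = 20/83, r(7.9) = 20/89, r(8.5) = 4/19.
T_10 = (Δu/2)·[r(u_0) + 2r(u_1) + ... + 2r(u_{9}) + r(u_10)].
Sum ≈ 2.0013.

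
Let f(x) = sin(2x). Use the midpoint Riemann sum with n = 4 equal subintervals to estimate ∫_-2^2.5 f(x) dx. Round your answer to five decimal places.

-0.58434

Δx = (2.5 − (-2))/4 = 1.125.
Midpoints: -1.4375, -0.3125, 0.8125, 1.9375.
f(-1.4375) ≈ -0.26345, f(-0.3125) ≈ -0.58510, f(0.8125) ≈ 0.99853, f(1.9375) ≈ -0.66940.
Sum = Δx · [f(-1.4375) + f(-0.3125) + f(0.8125) + f(1.9375)].
Sum ≈ -0.58434.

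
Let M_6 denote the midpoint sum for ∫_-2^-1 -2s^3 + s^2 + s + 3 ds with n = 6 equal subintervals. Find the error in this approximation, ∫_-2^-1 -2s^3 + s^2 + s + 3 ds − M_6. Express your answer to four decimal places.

Exact integral: ∫_-2^-1 f(s) ds ≈ 11.333333.
M_6 ≈ 11.310185.
Error ≈ 11.333333 − 11.310185 ≈ 0.0231.

0.0231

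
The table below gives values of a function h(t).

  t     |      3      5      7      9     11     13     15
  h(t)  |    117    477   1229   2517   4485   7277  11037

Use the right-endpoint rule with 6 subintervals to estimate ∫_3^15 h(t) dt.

Δt = 2.
Sum = 2·[477 + 1229 + 2517 + 4485 + 7277 + 11037] = 54044.

54044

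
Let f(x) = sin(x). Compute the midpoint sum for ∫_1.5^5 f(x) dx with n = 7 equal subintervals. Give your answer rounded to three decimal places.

Δx = (5 − 1.5)/7 = 0.5.
Midpoints: 1.75, 2.25, 2.75, 3.25, 3.75, 4.25, 4.75.
f(1.75) ≈ 0.984, f(2.25) ≈ 0.778, f(2.75) ≈ 0.382, f(3.25) ≈ -0.108, f(3.75) ≈ -0.572, f(4.25) ≈ -0.895, f(4.75) ≈ -0.999.
Sum = Δx · [f(1.75) + f(2.25) + f(2.75) + ...].
Sum ≈ -0.215.

-0.215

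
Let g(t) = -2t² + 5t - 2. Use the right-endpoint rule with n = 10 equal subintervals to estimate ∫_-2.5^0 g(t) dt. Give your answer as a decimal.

-27.96875

Δt = (0 − (-2.5))/10 = 0.25.
Right endpoints: -2.25, -2, -1.75, -1.5, -1.25, -1, -0.75, -0.5, -0.25, 0.
g(-2.25) = -23.375, g(-2) = -20, g(-1.75) = -16.875, g(-1.5) = -14, g(-1.25) = -11.375, g(-1) = -9, g(-0.75) = -6.875, g(-0.5) = -5, g(-0.25) = -3.375, g(0) = -2.
Sum = Δt · [g(-2.25) + g(-2) + g(-1.75) + ...].
Sum = -27.96875.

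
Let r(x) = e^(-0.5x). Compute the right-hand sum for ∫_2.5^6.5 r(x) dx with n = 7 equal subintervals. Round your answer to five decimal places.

0.42805

Δx = (6.5 − 2.5)/7 = 4/7.
Right endpoints: 43/14, 51/14, 59/14, 67/14, 75/14, 83/14, 6.5.
r(43/14) ≈ 0.21530, r(51/14) ≈ 0.16179, r(59/14) ≈ 0.12158, r(67/14) ≈ 0.09137, r(75/14) ≈ 0.06866, r(83/14) ≈ 0.05160, r(6.5) ≈ 0.03877.
Sum = Δx · [r(43/14) + r(51/14) + r(59/14) + ...].
Sum ≈ 0.42805.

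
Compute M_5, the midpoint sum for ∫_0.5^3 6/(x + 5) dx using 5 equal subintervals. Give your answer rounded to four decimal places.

2.2471

Δx = (3 − 0.5)/5 = 0.5.
Midpoints: 0.75, 1.25, 1.75, 2.25, 2.75.
f(0.75) = 24/23, f(1.25) = 0.96, f(1.75) = 8/9, f(2.25) = 24/29, f(2.75) = 24/31.
Sum = Δx · [f(0.75) + f(1.25) + f(1.75) + f(2.25) + f(2.75)].
Sum ≈ 2.2471.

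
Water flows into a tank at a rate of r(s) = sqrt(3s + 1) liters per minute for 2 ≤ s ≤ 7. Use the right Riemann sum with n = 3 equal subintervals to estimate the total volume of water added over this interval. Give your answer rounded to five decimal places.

20.46271

Δs = (7 − 2)/3 = 5/3.
Right endpoints: 11/3, 16/3, 7.
r(11/3) ≈ 3.46410, r(16/3) ≈ 4.12311, r(7) ≈ 4.69042.
Sum = Δs · [r(11/3) + r(16/3) + r(7)].
Sum ≈ 20.46271.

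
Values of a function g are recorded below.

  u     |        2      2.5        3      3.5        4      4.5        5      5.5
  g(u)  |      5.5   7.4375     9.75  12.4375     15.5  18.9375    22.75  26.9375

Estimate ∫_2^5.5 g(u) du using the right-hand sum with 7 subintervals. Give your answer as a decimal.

Δu = 0.5.
Sum = 0.5·[7.4375 + 9.75 + 12.4375 + 15.5 + 18.9375 + 22.75 + 26.9375] = 56.875.

56.875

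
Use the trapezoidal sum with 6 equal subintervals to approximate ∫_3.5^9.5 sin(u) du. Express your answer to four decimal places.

Δu = (9.5 − 3.5)/6 = 1.
f(3.5) ≈ -0.3508, f(4.5) ≈ -0.9775, f(5.5) ≈ -0.7055, f(6.5) ≈ 0.2151, f(7.5) ≈ 0.9380, f(8.5) ≈ 0.7985, f(9.5) ≈ -0.0752.
T_6 = (Δu/2)·[f(u_0) + 2f(u_1) + ... + 2f(u_{5}) + f(u_6)].
Sum ≈ 0.0556.

0.0556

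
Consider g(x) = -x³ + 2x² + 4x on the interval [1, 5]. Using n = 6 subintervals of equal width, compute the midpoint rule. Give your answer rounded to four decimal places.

-24.2963

Δx = (5 − 1)/6 = 2/3.
Midpoints: 4/3, 2, 8/3, 10/3, 4, 14/3.
g(4/3) = 176/27, g(2) = 8, g(8/3) = 160/27, g(10/3) = -40/27, g(4) = -16, g(14/3) = -1064/27.
Sum = Δx · [g(4/3) + g(2) + g(8/3) + ...].
Sum ≈ -24.2963.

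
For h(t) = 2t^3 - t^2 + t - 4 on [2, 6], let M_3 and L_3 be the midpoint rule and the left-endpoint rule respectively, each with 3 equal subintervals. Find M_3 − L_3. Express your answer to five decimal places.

M_3 ≈ 557.0370370.
L_3 ≈ 339.2592593.
M_3 − L_3 ≈ 217.77778.

217.77778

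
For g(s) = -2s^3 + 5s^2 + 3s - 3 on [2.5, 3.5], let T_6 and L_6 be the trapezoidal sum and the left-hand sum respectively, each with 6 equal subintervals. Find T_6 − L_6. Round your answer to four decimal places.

T_6 ≈ -4.143519.
L_6 ≈ -2.351852.
T_6 − L_6 ≈ -1.7917.

-1.7917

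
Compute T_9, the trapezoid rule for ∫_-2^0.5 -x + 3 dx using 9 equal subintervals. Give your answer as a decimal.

9.375

Δx = (0.5 − (-2))/9 = 5/18.
f(-2) = 5, f(-31/18) = 85/18, f(-13/9) = 40/9, f(-7/6) = 25/6, f(-8/9) = 35/9, f(-11/18) = 65/18, f(-1/3) = 10/3, f(-1/18) = 55/18, f(2/9) = 25/9, f(0.5) = 2.5.
T_9 = (Δx/2)·[f(x_0) + 2f(x_1) + ... + 2f(x_{8}) + f(x_9)].
Sum = 9.375.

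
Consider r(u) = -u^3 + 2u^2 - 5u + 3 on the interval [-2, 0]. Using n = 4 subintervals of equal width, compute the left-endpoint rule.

Δu = (0 − (-2))/4 = 0.5.
Left endpoints: -2, -1.5, -1, -0.5.
r(-2) = 29, r(-1.5) = 18.375, r(-1) = 11, r(-0.5) = 6.125.
Sum = Δu · [r(-2) + r(-1.5) + r(-1) + r(-0.5)].
Sum = 32.25.

32.25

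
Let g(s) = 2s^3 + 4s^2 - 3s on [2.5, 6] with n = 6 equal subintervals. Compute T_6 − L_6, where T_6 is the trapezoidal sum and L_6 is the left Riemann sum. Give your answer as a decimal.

T_6 ≈ 856.8660301.
L_6 ≈ 708.3347801.
T_6 − L_6 = 148.53125.

148.53125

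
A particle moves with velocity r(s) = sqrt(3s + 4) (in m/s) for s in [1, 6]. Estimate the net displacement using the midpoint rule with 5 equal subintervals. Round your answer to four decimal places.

18.8255

Δs = (6 − 1)/5 = 1.
Midpoints: 1.5, 2.5, 3.5, 4.5, 5.5.
r(1.5) ≈ 2.9155, r(2.5) ≈ 3.3912, r(3.5) ≈ 3.8079, r(4.5) ≈ 4.1833, r(5.5) ≈ 4.5277.
Sum = Δs · [r(1.5) + r(2.5) + r(3.5) + r(4.5) + r(5.5)].
Sum ≈ 18.8255.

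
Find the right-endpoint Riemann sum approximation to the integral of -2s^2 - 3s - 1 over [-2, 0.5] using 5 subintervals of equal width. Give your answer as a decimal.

-2.5

Δs = (0.5 − (-2))/5 = 0.5.
Right endpoints: -1.5, -1, -0.5, 0, 0.5.
f(-1.5) = -1, f(-1) = 0, f(-0.5) = 0, f(0) = -1, f(0.5) = -3.
Sum = Δs · [f(-1.5) + f(-1) + f(-0.5) + f(0) + f(0.5)].
Sum = -2.5.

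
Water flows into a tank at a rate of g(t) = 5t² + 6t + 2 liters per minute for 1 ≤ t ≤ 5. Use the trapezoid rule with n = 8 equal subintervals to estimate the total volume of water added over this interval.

287.5

Δt = (5 − 1)/8 = 0.5.
g(1) = 13, g(1.5) = 22.25, g(2) = 34, g(2.5) = 48.25, g(3) = 65, g(3.5) = 84.25, g(4) = 106, g(4.5) = 130.25, g(5) = 157.
T_8 = (Δt/2)·[g(t_0) + 2g(t_1) + ... + 2g(t_{7}) + g(t_8)].
Sum = 287.5.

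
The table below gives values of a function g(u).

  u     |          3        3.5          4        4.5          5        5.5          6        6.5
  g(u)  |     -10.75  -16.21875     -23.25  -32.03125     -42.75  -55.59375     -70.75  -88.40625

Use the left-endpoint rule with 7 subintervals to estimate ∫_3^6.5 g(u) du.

-125.671875

Δu = 0.5.
Sum = 0.5·[(-10.75) + (-16.21875) + (-23.25) + (-32.03125) + (-42.75) + (-55.59375) + (-70.75)] = -125.671875.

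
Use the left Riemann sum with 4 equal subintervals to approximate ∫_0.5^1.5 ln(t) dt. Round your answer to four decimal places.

-0.1894

Δt = (1.5 − 0.5)/4 = 0.25.
Left endpoints: 0.5, 0.75, 1, 1.25.
f(0.5) ≈ -0.6931, f(0.75) ≈ -0.2877, f(1) ≈ 0.0000, f(1.25) ≈ 0.2231.
Sum = Δt · [f(0.5) + f(0.75) + f(1) + f(1.25)].
Sum ≈ -0.1894.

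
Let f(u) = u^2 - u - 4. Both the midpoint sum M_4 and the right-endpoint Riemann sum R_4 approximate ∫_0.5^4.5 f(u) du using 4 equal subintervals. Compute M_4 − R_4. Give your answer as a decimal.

-9

M_4 = 4.
R_4 = 13.
M_4 − R_4 = -9.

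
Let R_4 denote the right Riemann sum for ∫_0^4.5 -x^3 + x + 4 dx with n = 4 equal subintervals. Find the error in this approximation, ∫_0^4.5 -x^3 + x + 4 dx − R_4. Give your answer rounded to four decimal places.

55.1338

Exact integral: ∫_0^4.5 f(x) dx = -74.390625.
R_4 ≈ -129.524414.
Error ≈ -74.390625 − (-129.524414) ≈ 55.1338.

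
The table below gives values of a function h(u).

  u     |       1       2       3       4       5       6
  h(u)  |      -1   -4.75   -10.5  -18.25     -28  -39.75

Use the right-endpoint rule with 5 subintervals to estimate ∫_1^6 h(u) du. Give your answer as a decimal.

-101.25

Δu = 1.
Sum = 1·[(-4.75) + (-10.5) + (-18.25) + (-28) + (-39.75)] = -101.25.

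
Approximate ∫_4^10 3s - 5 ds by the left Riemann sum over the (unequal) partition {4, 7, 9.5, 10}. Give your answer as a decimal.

72.75

Subinterval widths: 3, 2.5, 0.5.
Left endpoints: 4, 7, 9.5.
f(4) = 7, f(7) = 16, f(9.5) = 23.5.
Sum = Σ Δs_i · f(s_i).
Sum = 72.75.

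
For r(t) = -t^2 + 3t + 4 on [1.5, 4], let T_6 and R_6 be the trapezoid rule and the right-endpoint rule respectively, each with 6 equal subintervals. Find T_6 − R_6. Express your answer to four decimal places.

T_6 ≈ 10.344329.
R_6 ≈ 9.042245.
T_6 − R_6 ≈ 1.3021.

1.3021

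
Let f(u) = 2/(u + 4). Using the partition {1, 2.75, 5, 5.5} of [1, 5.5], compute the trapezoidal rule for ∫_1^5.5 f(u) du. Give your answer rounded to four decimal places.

Subinterval widths: 1.75, 2.25, 0.5.
f(1) = 0.4, f(2.75) = 8/27, f(5) = 2/9, f(5.5) = 4/19.
On each subinterval the trapezoid contributes (Δu_i/2)·[f(u_{i-1}) + f(u_i)].
Sum ≈ 1.3008.

1.3008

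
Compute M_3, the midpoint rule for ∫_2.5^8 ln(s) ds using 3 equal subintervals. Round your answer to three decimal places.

Δs = (8 − 2.5)/3 = 11/6.
Midpoints: 41/12, 5.25, 85/12.
f(41/12) ≈ 1.229, f(5.25) ≈ 1.658, f(85/12) ≈ 1.958.
Sum = Δs · [f(41/12) + f(5.25) + f(85/12)].
Sum ≈ 8.882.

8.882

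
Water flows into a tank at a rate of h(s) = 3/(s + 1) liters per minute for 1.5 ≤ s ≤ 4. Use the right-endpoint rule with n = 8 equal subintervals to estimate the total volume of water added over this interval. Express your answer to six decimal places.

1.988616

Δs = (4 − 1.5)/8 = 0.3125.
Right endpoints: 1.8125, 2.125, 2.4375, 2.75, 3.0625, 3.375, 3.6875, 4.
h(1.8125) = 16/15, h(2.125) = 0.96, h(2.4375) = 48/55, h(2.75) = 0.8, h(3.0625) = 48/65, h(3.375) = 24/35, h(3.6875) = 0.64, h(4) = 0.6.
Sum = Δs · [h(1.8125) + h(2.125) + h(2.4375) + ...].
Sum ≈ 1.988616.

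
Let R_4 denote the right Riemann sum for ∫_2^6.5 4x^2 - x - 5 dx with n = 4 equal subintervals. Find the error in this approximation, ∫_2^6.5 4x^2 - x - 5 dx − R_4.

Exact integral: ∫_2^6.5 f(x) dx = 313.875.
R_4 = 401.203125.
Error = 313.875 − 401.203125 = -87.328125.

-87.328125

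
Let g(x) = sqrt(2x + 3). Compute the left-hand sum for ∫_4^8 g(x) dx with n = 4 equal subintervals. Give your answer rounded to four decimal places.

14.9183

Δx = (8 − 4)/4 = 1.
Left endpoints: 4, 5, 6, 7.
g(4) ≈ 3.3166, g(5) ≈ 3.6056, g(6) ≈ 3.8730, g(7) ≈ 4.1231.
Sum = Δx · [g(4) + g(5) + g(6) + g(7)].
Sum ≈ 14.9183.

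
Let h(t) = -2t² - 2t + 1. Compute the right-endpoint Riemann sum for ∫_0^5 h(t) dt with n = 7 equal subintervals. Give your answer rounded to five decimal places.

Δt = (5 − 0)/7 = 5/7.
Right endpoints: 5/7, 10/7, 15/7, 20/7, 25/7, 30/7, 5.
h(5/7) = -71/49, h(10/7) = -291/49, h(15/7) = -611/49, h(20/7) = -1031/49, h(25/7) = -1551/49, h(30/7) = -2171/49, h(5) = -59.
Sum = Δt · [h(5/7) + h(10/7) + h(15/7) + ...].
Sum ≈ -125.61224.

-125.61224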